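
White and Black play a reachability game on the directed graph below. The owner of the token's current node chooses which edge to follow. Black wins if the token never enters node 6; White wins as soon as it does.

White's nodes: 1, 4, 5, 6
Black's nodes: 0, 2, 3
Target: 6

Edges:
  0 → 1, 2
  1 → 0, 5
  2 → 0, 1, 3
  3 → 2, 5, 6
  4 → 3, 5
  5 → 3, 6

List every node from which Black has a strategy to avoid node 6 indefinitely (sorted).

A0 = {6}
A1: add {5} — 5 (White) has 5→6.
A2: add {1, 4} — 1 (White) has 1→5; 4 (White) has 4→5.
A3 = A2; e.g. 0 (Black) can still go to 2. Fixed point.
White's attractor = {1, 4, 5, 6}; Black avoids the target exactly from the complement.

0, 2, 3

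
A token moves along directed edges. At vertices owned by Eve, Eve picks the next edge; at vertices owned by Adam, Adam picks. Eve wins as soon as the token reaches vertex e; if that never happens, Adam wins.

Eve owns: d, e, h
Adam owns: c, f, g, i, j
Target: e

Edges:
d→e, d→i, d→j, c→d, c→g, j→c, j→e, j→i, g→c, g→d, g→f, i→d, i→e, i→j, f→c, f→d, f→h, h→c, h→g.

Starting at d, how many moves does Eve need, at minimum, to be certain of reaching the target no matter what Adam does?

1

A0 = {e}
A1: add {d} — d (Eve) has d→e.
A2 = A1; e.g. c (Adam) can still go to g. Fixed point.
d enters the attractor at level 1, so Eve can force the target in 1 move from there.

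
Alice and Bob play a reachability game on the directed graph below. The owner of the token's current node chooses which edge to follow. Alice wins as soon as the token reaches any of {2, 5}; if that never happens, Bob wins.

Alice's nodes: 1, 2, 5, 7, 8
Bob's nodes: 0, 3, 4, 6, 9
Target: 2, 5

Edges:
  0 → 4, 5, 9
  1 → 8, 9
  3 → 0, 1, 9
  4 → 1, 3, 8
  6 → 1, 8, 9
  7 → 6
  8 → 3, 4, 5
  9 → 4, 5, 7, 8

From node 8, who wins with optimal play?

A0 = {2, 5}
A1: add {8} — 8 (Alice) has 8→5.
8 ∈ A1, so Alice can force the target.

Alice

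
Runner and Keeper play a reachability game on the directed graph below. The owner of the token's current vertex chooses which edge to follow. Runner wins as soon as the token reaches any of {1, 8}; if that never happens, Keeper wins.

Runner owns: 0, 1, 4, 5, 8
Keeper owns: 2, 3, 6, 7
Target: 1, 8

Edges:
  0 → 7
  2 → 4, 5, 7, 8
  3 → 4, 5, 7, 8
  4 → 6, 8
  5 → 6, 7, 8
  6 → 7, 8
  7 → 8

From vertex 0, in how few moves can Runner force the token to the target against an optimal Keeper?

A0 = {1, 8}
A1: add {4, 5, 7} — 4 (Runner) has 4→8; 5 (Runner) has 5→8; 7 (Keeper): all of {8} already in.
A2: add {0, 2, 3, 6} — 0 (Runner) has 0→7; 2 (Keeper): all of {4, 5, 7, 8} already in; 3 (Keeper): all of {4, 5, 7, 8} already in; 6 (Keeper): all of {7, 8} already in.
A2 = all vertices. Fixed point.
0 enters the attractor at level 2, so Runner can force the target in 2 moves from there.

2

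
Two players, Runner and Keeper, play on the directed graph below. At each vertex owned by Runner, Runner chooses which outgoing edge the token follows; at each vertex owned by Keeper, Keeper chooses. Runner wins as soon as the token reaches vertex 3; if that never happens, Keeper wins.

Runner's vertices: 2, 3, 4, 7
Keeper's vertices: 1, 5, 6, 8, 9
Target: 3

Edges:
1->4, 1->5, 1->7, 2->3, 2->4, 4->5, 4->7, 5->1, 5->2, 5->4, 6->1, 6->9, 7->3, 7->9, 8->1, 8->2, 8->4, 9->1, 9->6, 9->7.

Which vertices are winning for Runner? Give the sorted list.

A0 = {3}
A1: add {2, 7} — 2 (Runner) has 2→3; 7 (Runner) has 7→3.
A2: add {4} — 4 (Runner) has 4→7.
A3 = A2; e.g. 1 (Keeper) can still go to 5. Fixed point.
Runner's winning region = {2, 3, 4, 7}.

2, 3, 4, 7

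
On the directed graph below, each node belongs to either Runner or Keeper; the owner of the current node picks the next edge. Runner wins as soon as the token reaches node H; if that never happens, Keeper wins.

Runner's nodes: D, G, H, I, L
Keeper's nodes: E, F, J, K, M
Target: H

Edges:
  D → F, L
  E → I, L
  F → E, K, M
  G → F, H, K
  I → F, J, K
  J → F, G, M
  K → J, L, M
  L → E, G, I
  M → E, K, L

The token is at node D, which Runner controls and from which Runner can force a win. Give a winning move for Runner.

L

A0 = {H}
A1: add {G} — G (Runner) has G→H.
A2: add {L} — L (Runner) has L→G.
A3: add {D} — D (Runner) has D→L.
A4 = A3; e.g. E (Keeper) can still go to I. Fixed point.
From D, successor L is in the attractor (rank 2); the other successor F is not.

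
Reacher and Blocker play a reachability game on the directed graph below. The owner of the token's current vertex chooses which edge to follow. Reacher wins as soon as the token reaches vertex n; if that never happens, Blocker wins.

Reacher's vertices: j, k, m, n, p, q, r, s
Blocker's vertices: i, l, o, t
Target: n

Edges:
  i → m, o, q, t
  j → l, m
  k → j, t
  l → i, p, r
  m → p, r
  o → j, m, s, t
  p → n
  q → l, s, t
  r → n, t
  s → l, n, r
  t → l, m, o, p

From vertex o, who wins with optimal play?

A0 = {n}
A1: add {p, r, s} — p (Reacher) has p→n; r (Reacher) has r→n; s (Reacher) has s→n.
A2: add {m, q} — m (Reacher) has m→p; q (Reacher) has q→s.
A3: add {j} — j (Reacher) has j→m.
A4: add {k} — k (Reacher) has k→j.
A5 = A4; e.g. i (Blocker) can still go to o. Fixed point.
o never enters the attractor, so Blocker can avoid the target forever.

Blocker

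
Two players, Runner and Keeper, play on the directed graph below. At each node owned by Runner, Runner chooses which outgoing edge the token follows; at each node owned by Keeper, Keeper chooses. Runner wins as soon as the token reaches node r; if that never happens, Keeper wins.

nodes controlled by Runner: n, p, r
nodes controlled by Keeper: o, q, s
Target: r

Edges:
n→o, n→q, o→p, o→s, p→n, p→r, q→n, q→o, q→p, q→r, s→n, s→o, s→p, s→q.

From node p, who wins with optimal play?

Runner

A0 = {r}
A1: add {p} — p (Runner) has p→r.
A2 = A1; e.g. n (Runner) has no edge into A1. Fixed point.
p ∈ A1, so Runner can force the target.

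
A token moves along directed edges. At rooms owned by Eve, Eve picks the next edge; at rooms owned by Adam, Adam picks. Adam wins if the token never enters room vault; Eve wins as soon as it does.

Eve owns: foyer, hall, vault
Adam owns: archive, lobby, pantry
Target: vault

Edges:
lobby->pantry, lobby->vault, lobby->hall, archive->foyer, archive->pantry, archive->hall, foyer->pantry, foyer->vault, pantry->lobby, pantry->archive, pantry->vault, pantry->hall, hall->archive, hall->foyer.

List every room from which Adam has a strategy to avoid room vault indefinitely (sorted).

archive, lobby, pantry

A0 = {vault}
A1: add {foyer} — foyer (Eve) has foyer→vault.
A2: add {hall} — hall (Eve) has hall→foyer.
A3 = A2; e.g. lobby (Adam) can still go to pantry. Fixed point.
Eve's attractor = {foyer, hall, vault}; Adam avoids the target exactly from the complement.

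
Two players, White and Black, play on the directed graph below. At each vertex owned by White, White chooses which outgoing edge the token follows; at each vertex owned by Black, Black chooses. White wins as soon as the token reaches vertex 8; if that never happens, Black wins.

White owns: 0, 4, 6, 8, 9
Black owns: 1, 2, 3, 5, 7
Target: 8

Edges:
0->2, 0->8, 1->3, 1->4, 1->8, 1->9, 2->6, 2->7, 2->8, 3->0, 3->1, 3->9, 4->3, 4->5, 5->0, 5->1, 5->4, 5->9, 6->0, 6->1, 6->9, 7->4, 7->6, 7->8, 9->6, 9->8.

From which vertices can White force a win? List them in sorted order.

0, 6, 8, 9

A0 = {8}
A1: add {0, 9} — 0 (White) has 0→8; 9 (White) has 9→8.
A2: add {6} — 6 (White) has 6→0.
A3 = A2; e.g. 1 (Black) can still go to 3. Fixed point.
White's winning region = {0, 6, 8, 9}.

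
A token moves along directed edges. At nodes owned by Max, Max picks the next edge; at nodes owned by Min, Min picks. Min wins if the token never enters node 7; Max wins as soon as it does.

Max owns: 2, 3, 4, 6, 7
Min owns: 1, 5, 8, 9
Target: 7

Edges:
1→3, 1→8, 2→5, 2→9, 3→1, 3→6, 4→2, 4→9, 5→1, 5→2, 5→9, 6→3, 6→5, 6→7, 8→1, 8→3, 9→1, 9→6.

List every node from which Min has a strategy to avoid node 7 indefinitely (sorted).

1, 2, 4, 5, 8, 9

A0 = {7}
A1: add {6} — 6 (Max) has 6→7.
A2: add {3} — 3 (Max) has 3→6.
A3 = A2; e.g. 1 (Min) can still go to 8. Fixed point.
Max's attractor = {3, 6, 7}; Min avoids the target exactly from the complement.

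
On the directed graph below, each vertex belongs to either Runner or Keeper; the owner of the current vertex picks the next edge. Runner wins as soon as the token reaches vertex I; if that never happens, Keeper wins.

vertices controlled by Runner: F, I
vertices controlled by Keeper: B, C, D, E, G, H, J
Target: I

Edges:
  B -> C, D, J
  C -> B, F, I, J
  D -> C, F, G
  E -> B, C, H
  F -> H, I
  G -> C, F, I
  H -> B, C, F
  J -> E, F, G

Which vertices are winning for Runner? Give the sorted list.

F, I

A0 = {I}
A1: add {F} — F (Runner) has F→I.
A2 = A1; e.g. B (Keeper) can still go to C. Fixed point.
Runner's winning region = {F, I}.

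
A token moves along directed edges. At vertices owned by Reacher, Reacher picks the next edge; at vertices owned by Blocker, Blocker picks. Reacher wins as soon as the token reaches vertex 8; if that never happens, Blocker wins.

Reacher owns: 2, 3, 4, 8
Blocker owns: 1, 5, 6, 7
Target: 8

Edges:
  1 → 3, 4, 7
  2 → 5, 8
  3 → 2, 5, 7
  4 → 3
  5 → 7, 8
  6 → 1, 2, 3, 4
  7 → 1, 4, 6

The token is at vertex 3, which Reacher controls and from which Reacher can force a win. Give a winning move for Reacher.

A0 = {8}
A1: add {2} — 2 (Reacher) has 2→8.
A2: add {3} — 3 (Reacher) has 3→2.
A3: add {4} — 4 (Reacher) has 4→3.
A4 = A3; e.g. 1 (Blocker) can still go to 7. Fixed point.
From 3, successor 2 is in the attractor (rank 1); the other successors 5, 7 are not.

2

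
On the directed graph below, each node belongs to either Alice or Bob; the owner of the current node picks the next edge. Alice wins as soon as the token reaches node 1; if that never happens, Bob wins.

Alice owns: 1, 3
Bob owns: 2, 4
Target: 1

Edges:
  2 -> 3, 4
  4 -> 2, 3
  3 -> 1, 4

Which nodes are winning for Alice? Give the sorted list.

1, 3

A0 = {1}
A1: add {3} — 3 (Alice) has 3→1.
A2 = A1; e.g. 2 (Bob) can still go to 4. Fixed point.
Alice's winning region = {1, 3}.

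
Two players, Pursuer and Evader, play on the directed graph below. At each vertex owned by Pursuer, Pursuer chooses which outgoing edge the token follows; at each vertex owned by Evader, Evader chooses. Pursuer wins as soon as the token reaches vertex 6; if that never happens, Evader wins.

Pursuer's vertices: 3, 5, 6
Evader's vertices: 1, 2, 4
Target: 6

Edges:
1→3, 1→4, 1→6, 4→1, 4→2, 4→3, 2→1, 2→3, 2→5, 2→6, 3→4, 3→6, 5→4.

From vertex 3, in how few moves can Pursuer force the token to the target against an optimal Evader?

A0 = {6}
A1: add {3} — 3 (Pursuer) has 3→6.
A2 = A1; e.g. 1 (Evader) can still go to 4. Fixed point.
3 enters the attractor at level 1, so Pursuer can force the target in 1 move from there.

1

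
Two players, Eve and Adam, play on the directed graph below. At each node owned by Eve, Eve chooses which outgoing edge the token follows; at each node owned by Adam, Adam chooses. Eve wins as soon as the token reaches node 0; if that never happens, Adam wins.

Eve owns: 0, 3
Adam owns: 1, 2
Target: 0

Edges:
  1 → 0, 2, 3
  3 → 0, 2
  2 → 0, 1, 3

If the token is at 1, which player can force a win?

Adam

A0 = {0}
A1: add {3} — 3 (Eve) has 3→0.
A2 = A1; e.g. 1 (Adam) can still go to 2. Fixed point.
1 never enters the attractor, so Adam can avoid the target forever.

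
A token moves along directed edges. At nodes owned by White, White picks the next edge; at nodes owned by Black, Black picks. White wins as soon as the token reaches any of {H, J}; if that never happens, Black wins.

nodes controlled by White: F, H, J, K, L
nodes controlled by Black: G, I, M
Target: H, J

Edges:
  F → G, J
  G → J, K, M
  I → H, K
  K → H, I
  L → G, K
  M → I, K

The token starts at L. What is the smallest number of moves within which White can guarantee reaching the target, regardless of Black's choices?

2

A0 = {H, J}
A1: add {F, K} — F (White) has F→J; K (White) has K→H.
A2: add {I, L} — I (Black): all of {H, K} already in; L (White) has L→K.
L enters the attractor at level 2, so White can force the target in 2 moves from there.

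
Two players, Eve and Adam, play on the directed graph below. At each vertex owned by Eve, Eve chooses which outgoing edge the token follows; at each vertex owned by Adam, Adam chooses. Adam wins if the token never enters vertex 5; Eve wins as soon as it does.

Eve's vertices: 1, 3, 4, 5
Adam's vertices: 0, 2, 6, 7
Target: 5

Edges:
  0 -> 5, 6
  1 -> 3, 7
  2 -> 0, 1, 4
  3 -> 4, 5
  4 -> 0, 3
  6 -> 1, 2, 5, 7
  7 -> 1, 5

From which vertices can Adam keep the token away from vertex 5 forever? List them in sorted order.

0, 2, 6

A0 = {5}
A1: add {3} — 3 (Eve) has 3→5.
A2: add {1, 4} — 1 (Eve) has 1→3; 4 (Eve) has 4→3.
A3: add {7} — 7 (Adam): all of {1, 5} already in.
A4 = A3; e.g. 0 (Adam) can still go to 6. Fixed point.
Eve's attractor = {1, 3, 4, 5, 7}; Adam avoids the target exactly from the complement.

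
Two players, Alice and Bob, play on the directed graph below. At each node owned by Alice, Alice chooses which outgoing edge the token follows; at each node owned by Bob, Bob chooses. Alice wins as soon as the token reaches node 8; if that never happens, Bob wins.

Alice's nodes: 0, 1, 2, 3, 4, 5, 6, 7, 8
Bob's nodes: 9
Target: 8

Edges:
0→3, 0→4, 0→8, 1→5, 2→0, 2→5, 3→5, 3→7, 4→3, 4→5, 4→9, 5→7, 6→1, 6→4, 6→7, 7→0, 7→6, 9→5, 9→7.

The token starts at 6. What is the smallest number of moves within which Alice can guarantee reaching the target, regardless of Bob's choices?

3

A0 = {8}
A1: add {0} — 0 (Alice) has 0→8.
A2: add {2, 7} — 2 (Alice) has 2→0; 7 (Alice) has 7→0.
A3: add {3, 5, 6} — 3 (Alice) has 3→7; 5 (Alice) has 5→7; 6 (Alice) has 6→7.
6 enters the attractor at level 3, so Alice can force the target in 3 moves from there.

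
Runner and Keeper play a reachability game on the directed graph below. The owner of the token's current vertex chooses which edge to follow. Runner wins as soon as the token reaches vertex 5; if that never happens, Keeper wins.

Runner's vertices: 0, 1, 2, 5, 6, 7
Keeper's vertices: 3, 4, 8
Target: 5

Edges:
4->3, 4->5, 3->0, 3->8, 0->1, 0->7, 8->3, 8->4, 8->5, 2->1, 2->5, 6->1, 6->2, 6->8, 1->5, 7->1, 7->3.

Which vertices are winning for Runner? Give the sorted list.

0, 1, 2, 5, 6, 7

A0 = {5}
A1: add {1, 2} — 1 (Runner) has 1→5; 2 (Runner) has 2→5.
A2: add {0, 6, 7} — 0 (Runner) has 0→1; 6 (Runner) has 6→1; 7 (Runner) has 7→1.
A3 = A2; e.g. 3 (Keeper) can still go to 8. Fixed point.
Runner's winning region = {0, 1, 2, 5, 6, 7}.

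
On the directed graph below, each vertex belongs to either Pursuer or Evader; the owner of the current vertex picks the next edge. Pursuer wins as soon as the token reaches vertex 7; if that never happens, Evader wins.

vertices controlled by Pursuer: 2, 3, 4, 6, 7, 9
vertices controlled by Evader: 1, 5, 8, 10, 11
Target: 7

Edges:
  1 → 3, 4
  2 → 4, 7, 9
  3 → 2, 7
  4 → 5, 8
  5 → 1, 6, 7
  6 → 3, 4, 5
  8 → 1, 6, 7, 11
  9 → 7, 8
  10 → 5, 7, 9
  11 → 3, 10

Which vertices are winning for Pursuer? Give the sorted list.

2, 3, 6, 7, 9

A0 = {7}
A1: add {2, 3, 9} — 2 (Pursuer) has 2→7; 3 (Pursuer) has 3→7; 9 (Pursuer) has 9→7.
A2: add {6} — 6 (Pursuer) has 6→3.
A3 = A2; e.g. 1 (Evader) can still go to 4. Fixed point.
Pursuer's winning region = {2, 3, 6, 7, 9}.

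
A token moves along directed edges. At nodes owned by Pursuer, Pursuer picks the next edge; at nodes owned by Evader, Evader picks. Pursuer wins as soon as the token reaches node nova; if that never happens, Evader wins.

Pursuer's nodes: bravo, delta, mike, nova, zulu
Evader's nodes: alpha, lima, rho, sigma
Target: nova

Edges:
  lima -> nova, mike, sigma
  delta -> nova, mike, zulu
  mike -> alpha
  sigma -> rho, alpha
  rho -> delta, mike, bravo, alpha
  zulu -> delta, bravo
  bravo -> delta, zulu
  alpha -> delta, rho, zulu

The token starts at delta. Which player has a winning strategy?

Pursuer

A0 = {nova}
A1: add {delta} — delta (Pursuer) has delta→nova.
delta ∈ A1, so Pursuer can force the target.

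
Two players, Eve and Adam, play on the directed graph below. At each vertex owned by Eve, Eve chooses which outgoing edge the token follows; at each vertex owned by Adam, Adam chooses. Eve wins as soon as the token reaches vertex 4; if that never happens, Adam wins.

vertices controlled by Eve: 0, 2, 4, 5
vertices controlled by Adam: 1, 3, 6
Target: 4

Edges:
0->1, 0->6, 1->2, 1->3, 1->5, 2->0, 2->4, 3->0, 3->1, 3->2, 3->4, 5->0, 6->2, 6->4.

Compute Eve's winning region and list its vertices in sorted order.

0, 2, 4, 5, 6

A0 = {4}
A1: add {2} — 2 (Eve) has 2→4.
A2: add {6} — 6 (Adam): all of {2, 4} already in.
A3: add {0} — 0 (Eve) has 0→6.
A4: add {5} — 5 (Eve) has 5→0.
A5 = A4; e.g. 1 (Adam) can still go to 3. Fixed point.
Eve's winning region = {0, 2, 4, 5, 6}.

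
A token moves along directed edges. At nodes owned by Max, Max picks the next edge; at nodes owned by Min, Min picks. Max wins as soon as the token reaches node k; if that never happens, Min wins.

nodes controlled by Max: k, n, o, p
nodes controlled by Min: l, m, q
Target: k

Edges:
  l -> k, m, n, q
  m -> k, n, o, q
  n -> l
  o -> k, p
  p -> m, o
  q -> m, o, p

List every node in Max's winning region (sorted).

A0 = {k}
A1: add {o} — o (Max) has o→k.
A2: add {p} — p (Max) has p→o.
A3 = A2; e.g. l (Min) can still go to m. Fixed point.
Max's winning region = {k, o, p}.

k, o, p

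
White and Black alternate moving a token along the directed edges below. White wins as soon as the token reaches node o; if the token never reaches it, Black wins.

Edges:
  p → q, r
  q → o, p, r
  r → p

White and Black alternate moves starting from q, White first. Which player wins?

Track states (vertex, player-to-move).
A0 = {(o,White), (o,Black)}
A1: add {(q,White)}.
(q,White) ∈ A1 ⇒ White forces the target.

White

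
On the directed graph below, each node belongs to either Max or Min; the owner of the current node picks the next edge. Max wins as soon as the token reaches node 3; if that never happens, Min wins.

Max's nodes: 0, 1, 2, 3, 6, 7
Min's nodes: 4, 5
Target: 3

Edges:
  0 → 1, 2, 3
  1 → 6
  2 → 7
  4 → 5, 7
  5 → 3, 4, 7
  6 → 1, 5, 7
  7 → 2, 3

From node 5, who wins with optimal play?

A0 = {3}
A1: add {0, 7} — 0 (Max) has 0→3; 7 (Max) has 7→3.
A2: add {2, 6} — 2 (Max) has 2→7; 6 (Max) has 6→7.
A3: add {1} — 1 (Max) has 1→6.
A4 = A3; e.g. 4 (Min) can still go to 5. Fixed point.
5 never enters the attractor, so Min can avoid the target forever.

Min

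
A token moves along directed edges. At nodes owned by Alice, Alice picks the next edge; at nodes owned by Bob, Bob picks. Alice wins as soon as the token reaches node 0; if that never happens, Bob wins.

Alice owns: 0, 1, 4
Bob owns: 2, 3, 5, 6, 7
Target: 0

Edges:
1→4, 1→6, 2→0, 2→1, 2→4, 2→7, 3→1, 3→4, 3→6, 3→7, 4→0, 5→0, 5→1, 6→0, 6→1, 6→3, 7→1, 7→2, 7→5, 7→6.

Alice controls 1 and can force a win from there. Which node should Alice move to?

A0 = {0}
A1: add {4} — 4 (Alice) has 4→0.
A2: add {1} — 1 (Alice) has 1→4.
A3: add {5} — 5 (Bob): all of {0, 1} already in.
A4 = A3; e.g. 2 (Bob) can still go to 7. Fixed point.
From 1, successor 4 is in the attractor (rank 1); the other successor 6 is not.

4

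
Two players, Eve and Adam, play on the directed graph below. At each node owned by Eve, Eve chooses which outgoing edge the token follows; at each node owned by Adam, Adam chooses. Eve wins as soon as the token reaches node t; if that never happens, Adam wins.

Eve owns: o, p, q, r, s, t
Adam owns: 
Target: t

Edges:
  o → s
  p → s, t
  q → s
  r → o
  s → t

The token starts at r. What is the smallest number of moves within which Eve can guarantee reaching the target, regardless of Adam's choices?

3

A0 = {t}
A1: add {p, s} — p (Eve) has p→t; s (Eve) has s→t.
A2: add {o, q} — o (Eve) has o→s; q (Eve) has q→s.
A3: add {r} — r (Eve) has r→o.
A3 = all vertices. Fixed point.
r enters the attractor at level 3, so Eve can force the target in 3 moves from there.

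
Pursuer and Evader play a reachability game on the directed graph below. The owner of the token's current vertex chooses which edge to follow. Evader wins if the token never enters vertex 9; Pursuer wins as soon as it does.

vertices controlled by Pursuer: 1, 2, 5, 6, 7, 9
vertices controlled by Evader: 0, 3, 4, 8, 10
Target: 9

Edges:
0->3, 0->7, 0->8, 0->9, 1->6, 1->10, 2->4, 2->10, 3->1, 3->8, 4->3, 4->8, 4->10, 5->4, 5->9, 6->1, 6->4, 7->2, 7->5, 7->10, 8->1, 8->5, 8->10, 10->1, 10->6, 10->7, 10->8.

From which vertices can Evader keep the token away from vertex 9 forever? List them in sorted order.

A0 = {9}
A1: add {5} — 5 (Pursuer) has 5→9.
A2: add {7} — 7 (Pursuer) has 7→5.
A3 = A2; e.g. 0 (Evader) can still go to 3. Fixed point.
Pursuer's attractor = {5, 7, 9}; Evader avoids the target exactly from the complement.

0, 1, 2, 3, 4, 6, 8, 10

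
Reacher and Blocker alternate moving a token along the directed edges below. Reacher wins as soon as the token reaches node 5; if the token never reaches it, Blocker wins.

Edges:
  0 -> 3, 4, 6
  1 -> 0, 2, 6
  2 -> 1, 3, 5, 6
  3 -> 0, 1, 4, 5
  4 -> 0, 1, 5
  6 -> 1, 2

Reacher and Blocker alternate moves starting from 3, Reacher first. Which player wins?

Reacher

Track states (vertex, player-to-move).
A0 = {(5,Reacher), (5,Blocker)}
A1: add {(2,Reacher), (3,Reacher), (4,Reacher)}.
(3,Reacher) ∈ A1 ⇒ Reacher forces the target.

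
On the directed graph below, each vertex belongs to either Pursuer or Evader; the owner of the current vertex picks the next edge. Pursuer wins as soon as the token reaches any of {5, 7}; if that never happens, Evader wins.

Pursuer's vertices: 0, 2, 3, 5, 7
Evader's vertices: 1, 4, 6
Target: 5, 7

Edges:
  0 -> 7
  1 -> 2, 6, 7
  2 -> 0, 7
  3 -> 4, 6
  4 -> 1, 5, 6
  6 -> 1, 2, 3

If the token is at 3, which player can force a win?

Evader

A0 = {5, 7}
A1: add {0, 2} — 0 (Pursuer) has 0→7; 2 (Pursuer) has 2→7.
A2 = A1; e.g. 1 (Evader) can still go to 6. Fixed point.
3 never enters the attractor, so Evader can avoid the target forever.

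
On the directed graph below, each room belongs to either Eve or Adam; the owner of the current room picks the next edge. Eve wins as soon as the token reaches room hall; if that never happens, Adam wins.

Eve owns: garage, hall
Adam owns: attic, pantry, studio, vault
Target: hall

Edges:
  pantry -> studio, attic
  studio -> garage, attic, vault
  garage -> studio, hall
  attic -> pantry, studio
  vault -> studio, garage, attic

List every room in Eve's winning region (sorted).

A0 = {hall}
A1: add {garage} — garage (Eve) has garage→hall.
A2 = A1; e.g. pantry (Adam) can still go to studio. Fixed point.
Eve's winning region = {garage, hall}.

garage, hall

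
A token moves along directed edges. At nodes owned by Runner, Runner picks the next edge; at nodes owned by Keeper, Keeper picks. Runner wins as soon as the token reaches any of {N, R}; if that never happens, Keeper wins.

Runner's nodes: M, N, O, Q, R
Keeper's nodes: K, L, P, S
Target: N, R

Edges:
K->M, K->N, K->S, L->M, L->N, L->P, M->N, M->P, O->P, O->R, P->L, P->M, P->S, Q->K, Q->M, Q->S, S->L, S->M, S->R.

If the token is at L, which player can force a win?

A0 = {N, R}
A1: add {M, O} — M (Runner) has M→N; O (Runner) has O→R.
A2: add {Q} — Q (Runner) has Q→M.
A3 = A2; e.g. K (Keeper) can still go to S. Fixed point.
L never enters the attractor, so Keeper can avoid the target forever.

Keeper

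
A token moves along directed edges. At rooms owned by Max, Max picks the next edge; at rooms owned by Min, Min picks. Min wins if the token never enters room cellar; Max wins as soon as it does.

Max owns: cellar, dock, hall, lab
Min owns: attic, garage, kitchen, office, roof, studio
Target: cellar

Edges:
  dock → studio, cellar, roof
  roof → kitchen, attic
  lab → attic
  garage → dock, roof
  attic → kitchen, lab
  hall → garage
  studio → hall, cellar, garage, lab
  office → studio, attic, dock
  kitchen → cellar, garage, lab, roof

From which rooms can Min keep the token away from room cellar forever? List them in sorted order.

attic, garage, hall, kitchen, lab, office, roof, studio

A0 = {cellar}
A1: add {dock} — dock (Max) has dock→cellar.
A2 = A1; e.g. kitchen (Min) can still go to garage. Fixed point.
Max's attractor = {cellar, dock}; Min avoids the target exactly from the complement.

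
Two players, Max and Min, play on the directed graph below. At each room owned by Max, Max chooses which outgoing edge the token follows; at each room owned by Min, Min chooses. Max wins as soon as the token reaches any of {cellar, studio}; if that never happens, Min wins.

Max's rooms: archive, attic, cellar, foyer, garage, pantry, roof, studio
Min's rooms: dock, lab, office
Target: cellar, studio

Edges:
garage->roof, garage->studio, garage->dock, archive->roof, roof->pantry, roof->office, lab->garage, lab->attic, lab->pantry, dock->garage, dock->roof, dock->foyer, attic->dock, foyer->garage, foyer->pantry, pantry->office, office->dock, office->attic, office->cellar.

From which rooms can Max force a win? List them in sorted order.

A0 = {cellar, studio}
A1: add {garage} — garage (Max) has garage→studio.
A2: add {foyer} — foyer (Max) has foyer→garage.
A3 = A2; e.g. archive (Max) has no edge into A2. Fixed point.
Max's winning region = {cellar, foyer, garage, studio}.

cellar, foyer, garage, studio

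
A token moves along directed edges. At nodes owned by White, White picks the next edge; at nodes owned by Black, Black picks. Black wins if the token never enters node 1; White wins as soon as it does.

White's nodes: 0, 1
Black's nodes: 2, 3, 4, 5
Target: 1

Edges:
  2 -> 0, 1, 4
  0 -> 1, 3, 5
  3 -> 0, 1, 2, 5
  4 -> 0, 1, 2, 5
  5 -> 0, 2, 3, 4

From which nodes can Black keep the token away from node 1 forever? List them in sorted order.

2, 3, 4, 5

A0 = {1}
A1: add {0} — 0 (White) has 0→1.
A2 = A1; e.g. 2 (Black) can still go to 4. Fixed point.
White's attractor = {0, 1}; Black avoids the target exactly from the complement.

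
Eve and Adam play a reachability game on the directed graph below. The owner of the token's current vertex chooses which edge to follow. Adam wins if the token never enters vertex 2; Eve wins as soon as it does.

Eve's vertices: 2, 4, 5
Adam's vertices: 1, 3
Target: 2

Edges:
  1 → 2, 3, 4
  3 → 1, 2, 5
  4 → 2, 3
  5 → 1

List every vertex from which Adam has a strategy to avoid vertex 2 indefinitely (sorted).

A0 = {2}
A1: add {4} — 4 (Eve) has 4→2.
A2 = A1; e.g. 1 (Adam) can still go to 3. Fixed point.
Eve's attractor = {2, 4}; Adam avoids the target exactly from the complement.

1, 3, 5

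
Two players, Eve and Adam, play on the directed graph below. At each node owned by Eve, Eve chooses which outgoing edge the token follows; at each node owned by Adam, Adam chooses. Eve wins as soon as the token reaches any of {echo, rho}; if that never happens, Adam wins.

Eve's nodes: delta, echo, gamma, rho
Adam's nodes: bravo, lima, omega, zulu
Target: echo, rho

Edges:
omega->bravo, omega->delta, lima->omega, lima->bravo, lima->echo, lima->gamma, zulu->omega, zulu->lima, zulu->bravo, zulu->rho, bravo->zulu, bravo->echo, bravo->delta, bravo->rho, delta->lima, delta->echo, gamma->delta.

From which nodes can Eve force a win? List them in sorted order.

A0 = {echo, rho}
A1: add {delta} — delta (Eve) has delta→echo.
A2: add {gamma} — gamma (Eve) has gamma→delta.
A3 = A2; e.g. omega (Adam) can still go to bravo. Fixed point.
Eve's winning region = {delta, echo, gamma, rho}.

delta, echo, gamma, rho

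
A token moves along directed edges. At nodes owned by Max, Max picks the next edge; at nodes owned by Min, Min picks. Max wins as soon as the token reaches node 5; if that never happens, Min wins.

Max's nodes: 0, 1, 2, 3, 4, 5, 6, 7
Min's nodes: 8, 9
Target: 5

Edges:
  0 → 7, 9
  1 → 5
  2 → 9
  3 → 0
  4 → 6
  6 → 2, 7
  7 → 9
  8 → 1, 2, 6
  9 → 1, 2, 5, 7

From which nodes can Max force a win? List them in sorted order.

1, 5

A0 = {5}
A1: add {1} — 1 (Max) has 1→5.
A2 = A1; e.g. 0 (Max) has no edge into A1. Fixed point.
Max's winning region = {1, 5}.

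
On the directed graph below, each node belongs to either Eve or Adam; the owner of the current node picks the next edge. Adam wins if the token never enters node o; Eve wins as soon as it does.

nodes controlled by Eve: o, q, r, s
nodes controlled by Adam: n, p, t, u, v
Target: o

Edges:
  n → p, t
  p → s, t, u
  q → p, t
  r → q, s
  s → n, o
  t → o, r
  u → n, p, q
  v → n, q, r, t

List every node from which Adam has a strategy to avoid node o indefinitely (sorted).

n, p, u, v

A0 = {o}
A1: add {s} — s (Eve) has s→o.
A2: add {r} — r (Eve) has r→s.
A3: add {t} — t (Adam): all of {o, r} already in.
A4: add {q} — q (Eve) has q→t.
A5 = A4; e.g. n (Adam) can still go to p. Fixed point.
Eve's attractor = {o, q, r, s, t}; Adam avoids the target exactly from the complement.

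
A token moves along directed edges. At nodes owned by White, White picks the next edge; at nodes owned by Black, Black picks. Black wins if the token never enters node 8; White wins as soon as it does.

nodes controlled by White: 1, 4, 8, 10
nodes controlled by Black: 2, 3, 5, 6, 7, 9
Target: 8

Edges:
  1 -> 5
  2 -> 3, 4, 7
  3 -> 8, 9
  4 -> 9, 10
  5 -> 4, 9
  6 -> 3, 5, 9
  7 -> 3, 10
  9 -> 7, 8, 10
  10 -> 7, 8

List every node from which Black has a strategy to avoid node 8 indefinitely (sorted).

A0 = {8}
A1: add {10} — 10 (White) has 10→8.
A2: add {4} — 4 (White) has 4→10.
A3 = A2; e.g. 1 (White) has no edge into A2. Fixed point.
White's attractor = {4, 8, 10}; Black avoids the target exactly from the complement.

1, 2, 3, 5, 6, 7, 9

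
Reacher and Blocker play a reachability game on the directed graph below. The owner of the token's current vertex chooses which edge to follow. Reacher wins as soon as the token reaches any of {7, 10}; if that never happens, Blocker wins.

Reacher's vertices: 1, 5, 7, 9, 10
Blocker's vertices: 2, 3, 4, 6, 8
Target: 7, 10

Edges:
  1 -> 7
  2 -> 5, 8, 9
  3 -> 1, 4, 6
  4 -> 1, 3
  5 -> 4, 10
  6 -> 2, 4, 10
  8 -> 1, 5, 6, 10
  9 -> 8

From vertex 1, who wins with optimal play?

A0 = {7, 10}
A1: add {1, 5} — 1 (Reacher) has 1→7; 5 (Reacher) has 5→10.
A2 = A1; e.g. 2 (Blocker) can still go to 8. Fixed point.
1 ∈ A1, so Reacher can force the target.

Reacher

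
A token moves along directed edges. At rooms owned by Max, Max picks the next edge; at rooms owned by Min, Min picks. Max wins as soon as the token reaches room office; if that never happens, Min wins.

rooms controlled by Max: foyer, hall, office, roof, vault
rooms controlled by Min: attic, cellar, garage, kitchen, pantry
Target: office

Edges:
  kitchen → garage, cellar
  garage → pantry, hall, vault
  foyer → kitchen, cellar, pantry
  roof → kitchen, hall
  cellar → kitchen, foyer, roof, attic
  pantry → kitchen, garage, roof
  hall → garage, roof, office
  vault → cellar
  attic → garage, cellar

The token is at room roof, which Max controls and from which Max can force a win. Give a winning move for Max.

A0 = {office}
A1: add {hall} — hall (Max) has hall→office.
A2: add {roof} — roof (Max) has roof→hall.
A3 = A2; e.g. kitchen (Min) can still go to garage. Fixed point.
From roof, successor hall is in the attractor (rank 1); the other successor kitchen is not.

hall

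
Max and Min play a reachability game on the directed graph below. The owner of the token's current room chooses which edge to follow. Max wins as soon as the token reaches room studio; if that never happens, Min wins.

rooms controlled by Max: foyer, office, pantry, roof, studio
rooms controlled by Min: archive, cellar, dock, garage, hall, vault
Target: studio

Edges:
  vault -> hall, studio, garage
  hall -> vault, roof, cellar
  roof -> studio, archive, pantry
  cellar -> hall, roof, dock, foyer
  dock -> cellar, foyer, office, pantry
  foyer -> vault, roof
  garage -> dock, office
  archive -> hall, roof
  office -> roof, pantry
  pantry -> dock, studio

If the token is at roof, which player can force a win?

Max

A0 = {studio}
A1: add {pantry, roof} — roof (Max) has roof→studio; pantry (Max) has pantry→studio.
roof ∈ A1, so Max can force the target.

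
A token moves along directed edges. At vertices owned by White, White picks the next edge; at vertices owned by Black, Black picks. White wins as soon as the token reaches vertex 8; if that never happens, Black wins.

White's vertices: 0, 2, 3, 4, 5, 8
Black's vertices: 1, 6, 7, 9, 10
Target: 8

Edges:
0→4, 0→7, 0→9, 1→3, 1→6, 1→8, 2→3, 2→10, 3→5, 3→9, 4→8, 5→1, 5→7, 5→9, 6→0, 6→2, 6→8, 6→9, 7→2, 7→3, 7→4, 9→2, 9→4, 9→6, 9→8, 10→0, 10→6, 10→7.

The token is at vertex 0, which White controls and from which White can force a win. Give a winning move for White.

4

A0 = {8}
A1: add {4} — 4 (White) has 4→8.
A2: add {0} — 0 (White) has 0→4.
A3 = A2; e.g. 1 (Black) can still go to 3. Fixed point.
From 0, successor 4 is in the attractor (rank 1); the other successors 7, 9 are not.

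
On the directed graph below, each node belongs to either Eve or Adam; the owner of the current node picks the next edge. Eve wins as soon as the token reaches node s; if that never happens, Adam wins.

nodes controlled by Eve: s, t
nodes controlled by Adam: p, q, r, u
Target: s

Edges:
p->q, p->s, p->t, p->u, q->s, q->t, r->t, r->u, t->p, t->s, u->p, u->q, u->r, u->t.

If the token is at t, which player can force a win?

Eve

A0 = {s}
A1: add {t} — t (Eve) has t→s.
t ∈ A1, so Eve can force the target.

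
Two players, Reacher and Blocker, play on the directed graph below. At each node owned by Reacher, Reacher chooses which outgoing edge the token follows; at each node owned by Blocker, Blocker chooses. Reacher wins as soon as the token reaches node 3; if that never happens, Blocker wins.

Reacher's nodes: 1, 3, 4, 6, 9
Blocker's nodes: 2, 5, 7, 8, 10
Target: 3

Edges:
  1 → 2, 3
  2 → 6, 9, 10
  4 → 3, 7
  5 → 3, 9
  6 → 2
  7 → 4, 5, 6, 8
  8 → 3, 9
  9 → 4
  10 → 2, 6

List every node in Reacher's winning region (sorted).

1, 3, 4, 5, 8, 9

A0 = {3}
A1: add {1, 4} — 1 (Reacher) has 1→3; 4 (Reacher) has 4→3.
A2: add {9} — 9 (Reacher) has 9→4.
A3: add {5, 8} — 5 (Blocker): all of {3, 9} already in; 8 (Blocker): all of {3, 9} already in.
A4 = A3; e.g. 2 (Blocker) can still go to 6. Fixed point.
Reacher's winning region = {1, 3, 4, 5, 8, 9}.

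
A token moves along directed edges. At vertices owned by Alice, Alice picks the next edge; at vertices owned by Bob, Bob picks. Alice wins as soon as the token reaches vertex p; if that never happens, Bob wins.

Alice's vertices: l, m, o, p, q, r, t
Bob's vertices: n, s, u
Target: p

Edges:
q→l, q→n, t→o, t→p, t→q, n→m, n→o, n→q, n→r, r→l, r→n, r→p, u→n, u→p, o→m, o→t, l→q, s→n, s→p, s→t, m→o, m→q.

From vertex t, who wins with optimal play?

Alice

A0 = {p}
A1: add {r, t} — r (Alice) has r→p; t (Alice) has t→p.
t ∈ A1, so Alice can force the target.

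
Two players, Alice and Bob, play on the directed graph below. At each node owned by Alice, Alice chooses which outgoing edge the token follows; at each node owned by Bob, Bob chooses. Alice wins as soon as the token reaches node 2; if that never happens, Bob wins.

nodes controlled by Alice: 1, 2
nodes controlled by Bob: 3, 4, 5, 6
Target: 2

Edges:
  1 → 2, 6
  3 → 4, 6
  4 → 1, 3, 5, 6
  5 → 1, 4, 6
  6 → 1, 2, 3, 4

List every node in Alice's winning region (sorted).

A0 = {2}
A1: add {1} — 1 (Alice) has 1→2.
A2 = A1; e.g. 3 (Bob) can still go to 4. Fixed point.
Alice's winning region = {1, 2}.

1, 2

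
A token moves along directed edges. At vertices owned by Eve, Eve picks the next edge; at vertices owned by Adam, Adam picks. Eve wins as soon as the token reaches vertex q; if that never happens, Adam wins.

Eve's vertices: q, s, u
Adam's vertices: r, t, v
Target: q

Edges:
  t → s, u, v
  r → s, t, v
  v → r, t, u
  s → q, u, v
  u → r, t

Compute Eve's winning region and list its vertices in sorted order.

A0 = {q}
A1: add {s} — s (Eve) has s→q.
A2 = A1; e.g. r (Adam) can still go to t. Fixed point.
Eve's winning region = {q, s}.

q, s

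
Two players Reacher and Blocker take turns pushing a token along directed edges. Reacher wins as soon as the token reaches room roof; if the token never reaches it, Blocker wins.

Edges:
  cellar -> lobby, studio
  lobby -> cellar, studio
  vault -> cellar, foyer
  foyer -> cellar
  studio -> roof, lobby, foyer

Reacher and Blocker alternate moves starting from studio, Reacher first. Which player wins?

Track states (vertex, player-to-move).
A0 = {(roof,Reacher), (roof,Blocker)}
A1: add {(studio,Reacher)}.
(studio,Reacher) ∈ A1 ⇒ Reacher forces the target.

Reacher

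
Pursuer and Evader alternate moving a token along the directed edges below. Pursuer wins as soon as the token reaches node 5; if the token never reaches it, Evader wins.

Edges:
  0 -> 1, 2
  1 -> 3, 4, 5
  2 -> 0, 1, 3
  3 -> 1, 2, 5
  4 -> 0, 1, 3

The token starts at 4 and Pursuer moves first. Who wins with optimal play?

Track states (vertex, player-to-move).
A0 = {(5,Pursuer), (5,Evader)}
A1: add {(1,Pursuer), (3,Pursuer)}.
A2 = A1; e.g. (0,Pursuer) stays out. (4,Pursuer) never enters ⇒ Evader avoids the target.

Evader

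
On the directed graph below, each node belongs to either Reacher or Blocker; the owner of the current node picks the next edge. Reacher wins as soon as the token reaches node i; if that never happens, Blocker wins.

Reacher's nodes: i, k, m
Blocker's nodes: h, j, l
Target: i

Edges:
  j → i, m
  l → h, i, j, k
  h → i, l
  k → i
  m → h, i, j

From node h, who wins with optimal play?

Blocker

A0 = {i}
A1: add {k, m} — k (Reacher) has k→i; m (Reacher) has m→i.
A2: add {j} — j (Blocker): all of {i, m} already in.
A3 = A2; e.g. h (Blocker) can still go to l. Fixed point.
h never enters the attractor, so Blocker can avoid the target forever.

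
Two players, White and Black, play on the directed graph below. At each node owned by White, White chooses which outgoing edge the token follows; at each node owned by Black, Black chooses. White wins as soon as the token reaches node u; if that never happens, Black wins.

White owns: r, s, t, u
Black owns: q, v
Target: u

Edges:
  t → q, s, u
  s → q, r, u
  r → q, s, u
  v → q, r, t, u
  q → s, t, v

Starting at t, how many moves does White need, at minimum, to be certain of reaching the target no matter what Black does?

1

A0 = {u}
A1: add {r, s, t} — r (White) has r→u; s (White) has s→u; t (White) has t→u.
A2 = A1; e.g. q (Black) can still go to v. Fixed point.
t enters the attractor at level 1, so White can force the target in 1 move from there.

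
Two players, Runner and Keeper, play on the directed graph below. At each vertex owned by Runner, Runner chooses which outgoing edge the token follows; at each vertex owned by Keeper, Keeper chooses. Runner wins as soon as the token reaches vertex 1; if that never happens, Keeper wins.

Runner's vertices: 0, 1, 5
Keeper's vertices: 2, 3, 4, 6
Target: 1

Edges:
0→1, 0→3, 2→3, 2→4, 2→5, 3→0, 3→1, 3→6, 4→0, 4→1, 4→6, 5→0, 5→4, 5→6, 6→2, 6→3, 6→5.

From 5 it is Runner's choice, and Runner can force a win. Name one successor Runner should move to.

A0 = {1}
A1: add {0} — 0 (Runner) has 0→1.
A2: add {5} — 5 (Runner) has 5→0.
A3 = A2; e.g. 2 (Keeper) can still go to 3. Fixed point.
From 5, successor 0 is in the attractor (rank 1); the other successors 4, 6 are not.

0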